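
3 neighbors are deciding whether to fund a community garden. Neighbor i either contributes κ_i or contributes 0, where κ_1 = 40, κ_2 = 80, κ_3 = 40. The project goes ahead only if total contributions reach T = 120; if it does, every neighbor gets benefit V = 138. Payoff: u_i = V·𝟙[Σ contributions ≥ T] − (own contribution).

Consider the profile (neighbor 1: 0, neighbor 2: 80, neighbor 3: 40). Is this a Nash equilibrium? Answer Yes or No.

Total = 120 ≥ 120: provided.
Neighbor 1 (pledges 0, payoff 138): pledging 40 → total 160, payoff 98. No gain.
Neighbor 2 (pledges 80, payoff 58): dropping to 0 → total 40, payoff 0. No gain.
Neighbor 3 (pledges 40, payoff 98): dropping to 0 → total 80, payoff 0. No gain.

Yes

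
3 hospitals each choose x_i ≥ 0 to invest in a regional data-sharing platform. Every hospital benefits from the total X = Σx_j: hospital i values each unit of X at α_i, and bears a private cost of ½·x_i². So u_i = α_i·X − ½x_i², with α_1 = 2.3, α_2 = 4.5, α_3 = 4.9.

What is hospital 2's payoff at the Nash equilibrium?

Hospital i's FOC: ∂u_i/∂x_i = α_i − x_i = 0, so x_i* = α_i.
NE contributions = (2.3, 4.5, 4.9); X = 11.7.
u_2 = α_2·X − ½·(x_2)² = 4.5·11.7 − ½·4.5² = 42.525.

42.525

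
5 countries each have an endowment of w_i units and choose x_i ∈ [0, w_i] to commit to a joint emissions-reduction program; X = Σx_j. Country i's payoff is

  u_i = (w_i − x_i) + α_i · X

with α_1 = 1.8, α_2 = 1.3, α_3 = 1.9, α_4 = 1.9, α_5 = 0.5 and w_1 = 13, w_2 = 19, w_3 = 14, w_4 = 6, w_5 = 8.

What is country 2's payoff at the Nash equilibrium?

∂u_i/∂x_i = α_i − 1, so country i contributes w_i if α_i > 1, else 0.
α_i > 1 for i ∈ {1, 2, 3, 4}; NE contributions (13, 19, 14, 6, 0), X = 52.
u_2 = (19 − 19) + 1.3·52 = 67.6.

67.6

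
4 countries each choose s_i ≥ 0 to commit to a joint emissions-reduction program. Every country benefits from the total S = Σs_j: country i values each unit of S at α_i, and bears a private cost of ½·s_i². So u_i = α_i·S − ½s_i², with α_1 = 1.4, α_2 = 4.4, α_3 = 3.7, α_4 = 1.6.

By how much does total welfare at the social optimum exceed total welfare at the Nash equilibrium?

Country i's FOC: ∂u_i/∂s_i = α_i − s_i = 0, so s_i* = α_i.
NE contributions = (1.4, 4.4, 3.7, 1.6); S = 11.1.
W^NE = (Σα)·S − ½Σα_i² = 11.1² − ½·37.57 = 104.425.
Planner sets s_i = Σα_j = 11.1 for every i, so S^SO = 4·11.1 = 44.4.
W^SO = (Σα)·S^SO − ½·4·(Σα)² = (4/2)·11.1² = 246.42.
Deadweight loss = W^SO − W^NE = 141.995.

141.995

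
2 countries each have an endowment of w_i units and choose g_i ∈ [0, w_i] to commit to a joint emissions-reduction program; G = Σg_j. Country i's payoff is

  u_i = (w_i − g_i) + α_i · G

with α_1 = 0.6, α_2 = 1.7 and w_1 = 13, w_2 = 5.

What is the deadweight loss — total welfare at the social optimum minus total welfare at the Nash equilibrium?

16.9

∂u_i/∂g_i = α_i − 1, so country i contributes w_i if α_i > 1, else 0.
α_i > 1 for i ∈ {2}; NE contributions (0, 5), G = 5.
W^NE = Σw_i − G^NE + (Σα_i)·G^NE = 18 + 1.3·5 = 24.5.
Planner: ∂(Σu_j)/∂g_i = Σα_j − 1 = 1.3 > 0, so everyone contributes w_i; G^SO = 18, W^SO = 18 + 1.3·18 = 41.4.
Deadweight loss = 16.9.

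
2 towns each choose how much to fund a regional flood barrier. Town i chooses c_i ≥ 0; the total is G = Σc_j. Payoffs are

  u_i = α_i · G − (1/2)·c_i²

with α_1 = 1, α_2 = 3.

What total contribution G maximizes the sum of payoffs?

Planner FOC: ∂(Σu_j)/∂c_i = (Σα_j) − c_i = 0, so c_i^SO = Σα_j = 4 for every i; G^SO = 8.

8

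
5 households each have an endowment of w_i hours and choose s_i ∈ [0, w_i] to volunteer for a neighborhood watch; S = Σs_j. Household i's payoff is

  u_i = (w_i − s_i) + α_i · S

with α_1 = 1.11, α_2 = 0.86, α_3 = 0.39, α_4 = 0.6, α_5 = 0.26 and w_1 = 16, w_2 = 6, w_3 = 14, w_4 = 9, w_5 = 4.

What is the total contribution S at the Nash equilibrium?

16

∂u_i/∂s_i = α_i − 1, so household i contributes w_i if α_i > 1, else 0.
α_i > 1 for i ∈ {1}; NE contributions (16, 0, 0, 0, 0), S = 16.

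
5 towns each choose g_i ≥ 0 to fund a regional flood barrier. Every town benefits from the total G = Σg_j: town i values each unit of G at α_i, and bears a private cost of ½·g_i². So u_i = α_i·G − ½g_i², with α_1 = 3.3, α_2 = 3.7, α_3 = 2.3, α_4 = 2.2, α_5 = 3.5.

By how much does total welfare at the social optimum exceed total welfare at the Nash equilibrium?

Town i's FOC: ∂u_i/∂g_i = α_i − g_i = 0, so g_i* = α_i.
NE contributions = (3.3, 3.7, 2.3, 2.2, 3.5); G = 15.
W^NE = (Σα)·G − ½Σα_i² = 15² − ½·46.96 = 201.52.
Planner sets g_i = Σα_j = 15 for every i, so G^SO = 5·15 = 75.
W^SO = (Σα)·G^SO − ½·5·(Σα)² = (5/2)·15² = 562.5.
Deadweight loss = W^SO − W^NE = 360.98.

360.98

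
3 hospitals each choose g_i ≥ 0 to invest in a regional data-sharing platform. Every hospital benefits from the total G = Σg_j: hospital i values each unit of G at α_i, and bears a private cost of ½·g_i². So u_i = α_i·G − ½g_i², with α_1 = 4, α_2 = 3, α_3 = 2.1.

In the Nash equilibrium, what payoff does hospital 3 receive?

16.905

Hospital i's FOC: ∂u_i/∂g_i = α_i − g_i = 0, so g_i* = α_i.
NE contributions = (4, 3, 2.1); G = 9.1.
u_3 = α_3·G − ½·(g_3)² = 2.1·9.1 − ½·2.1² = 16.905.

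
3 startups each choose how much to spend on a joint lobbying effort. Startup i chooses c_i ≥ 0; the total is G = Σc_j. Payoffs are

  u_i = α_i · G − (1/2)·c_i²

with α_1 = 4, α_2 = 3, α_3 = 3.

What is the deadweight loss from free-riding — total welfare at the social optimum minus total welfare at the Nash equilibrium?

Startup i's FOC: ∂u_i/∂c_i = α_i − c_i = 0, so c_i* = α_i.
NE contributions = (4, 3, 3); G = 10.
W^NE = (Σα)·G − ½Σα_i² = 10² − ½·34 = 83.
Planner sets c_i = Σα_j = 10 for every i, so G^SO = 3·10 = 30.
W^SO = (Σα)·G^SO − ½·3·(Σα)² = (3/2)·10² = 150.
Deadweight loss = W^SO − W^NE = 67.

67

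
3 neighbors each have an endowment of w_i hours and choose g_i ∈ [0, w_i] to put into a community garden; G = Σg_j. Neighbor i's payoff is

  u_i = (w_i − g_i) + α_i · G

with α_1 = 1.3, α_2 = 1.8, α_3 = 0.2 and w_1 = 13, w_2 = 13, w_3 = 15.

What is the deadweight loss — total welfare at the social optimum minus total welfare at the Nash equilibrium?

∂u_i/∂g_i = α_i − 1, so neighbor i contributes w_i if α_i > 1, else 0.
α_i > 1 for i ∈ {1, 2}; NE contributions (13, 13, 0), G = 26.
W^NE = Σw_i − G^NE + (Σα_i)·G^NE = 41 + 2.3·26 = 100.8.
Planner: ∂(Σu_j)/∂g_i = Σα_j − 1 = 2.3 > 0, so everyone contributes w_i; G^SO = 41, W^SO = 41 + 2.3·41 = 135.3.
Deadweight loss = 34.5.

34.5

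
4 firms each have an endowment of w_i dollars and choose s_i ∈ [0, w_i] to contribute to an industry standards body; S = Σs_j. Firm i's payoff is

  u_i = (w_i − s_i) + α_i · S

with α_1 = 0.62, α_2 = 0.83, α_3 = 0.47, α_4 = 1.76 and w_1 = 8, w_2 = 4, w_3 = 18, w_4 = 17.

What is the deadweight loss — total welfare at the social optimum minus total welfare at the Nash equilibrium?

∂u_i/∂s_i = α_i − 1, so firm i contributes w_i if α_i > 1, else 0.
α_i > 1 for i ∈ {4}; NE contributions (0, 0, 0, 17), S = 17.
W^NE = Σw_i − S^NE + (Σα_i)·S^NE = 47 + 2.68·17 = 92.56.
Planner: ∂(Σu_j)/∂s_i = Σα_j − 1 = 2.68 > 0, so everyone contributes w_i; S^SO = 47, W^SO = 47 + 2.68·47 = 172.96.
Deadweight loss = 80.4.

80.4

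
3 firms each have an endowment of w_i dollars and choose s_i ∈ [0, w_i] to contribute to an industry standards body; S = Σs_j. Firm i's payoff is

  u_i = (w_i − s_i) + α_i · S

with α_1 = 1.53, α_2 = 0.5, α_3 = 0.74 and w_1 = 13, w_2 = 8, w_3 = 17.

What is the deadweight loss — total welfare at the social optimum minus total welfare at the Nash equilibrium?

∂u_i/∂s_i = α_i − 1, so firm i contributes w_i if α_i > 1, else 0.
α_i > 1 for i ∈ {1}; NE contributions (13, 0, 0), S = 13.
W^NE = Σw_i − S^NE + (Σα_i)·S^NE = 38 + 1.77·13 = 61.01.
Planner: ∂(Σu_j)/∂s_i = Σα_j − 1 = 1.77 > 0, so everyone contributes w_i; S^SO = 38, W^SO = 38 + 1.77·38 = 105.26.
Deadweight loss = 44.25.

44.25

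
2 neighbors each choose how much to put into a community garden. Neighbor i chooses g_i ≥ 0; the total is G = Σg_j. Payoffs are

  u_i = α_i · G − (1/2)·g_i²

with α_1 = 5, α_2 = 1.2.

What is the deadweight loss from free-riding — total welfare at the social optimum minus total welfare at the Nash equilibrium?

13.22

Neighbor i's FOC: ∂u_i/∂g_i = α_i − g_i = 0, so g_i* = α_i.
NE contributions = (5, 1.2); G = 6.2.
W^NE = (Σα)·G − ½Σα_i² = 6.2² − ½·26.44 = 25.22.
Planner sets g_i = Σα_j = 6.2 for every i, so G^SO = 2·6.2 = 12.4.
W^SO = (Σα)·G^SO − ½·2·(Σα)² = (2/2)·6.2² = 38.44.
Deadweight loss = W^SO − W^NE = 13.22.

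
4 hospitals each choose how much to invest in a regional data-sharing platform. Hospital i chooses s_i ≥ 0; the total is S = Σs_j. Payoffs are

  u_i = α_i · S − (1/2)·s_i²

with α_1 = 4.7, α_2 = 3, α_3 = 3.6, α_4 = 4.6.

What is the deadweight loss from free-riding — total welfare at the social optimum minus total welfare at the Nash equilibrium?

285.415

Hospital i's FOC: ∂u_i/∂s_i = α_i − s_i = 0, so s_i* = α_i.
NE contributions = (4.7, 3, 3.6, 4.6); S = 15.9.
W^NE = (Σα)·S − ½Σα_i² = 15.9² − ½·65.21 = 220.205.
Planner sets s_i = Σα_j = 15.9 for every i, so S^SO = 4·15.9 = 63.6.
W^SO = (Σα)·S^SO − ½·4·(Σα)² = (4/2)·15.9² = 505.62.
Deadweight loss = W^SO − W^NE = 285.415.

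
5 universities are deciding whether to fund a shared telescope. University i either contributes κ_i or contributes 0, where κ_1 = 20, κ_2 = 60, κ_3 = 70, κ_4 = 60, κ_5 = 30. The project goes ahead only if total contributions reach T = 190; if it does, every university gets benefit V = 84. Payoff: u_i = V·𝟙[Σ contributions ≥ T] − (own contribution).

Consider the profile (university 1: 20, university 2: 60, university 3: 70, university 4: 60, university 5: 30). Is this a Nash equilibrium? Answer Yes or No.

No

Total = 240 ≥ 190: provided.
University 1 (pledges 20, payoff 64): dropping to 0 → total 220, payoff 84. Profitable deviation.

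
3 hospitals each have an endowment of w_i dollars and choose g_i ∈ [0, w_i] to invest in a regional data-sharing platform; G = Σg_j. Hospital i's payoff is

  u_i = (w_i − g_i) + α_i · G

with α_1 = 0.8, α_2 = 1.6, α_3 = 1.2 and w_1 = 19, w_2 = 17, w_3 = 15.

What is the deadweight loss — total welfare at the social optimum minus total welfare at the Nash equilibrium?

49.4

∂u_i/∂g_i = α_i − 1, so hospital i contributes w_i if α_i > 1, else 0.
α_i > 1 for i ∈ {2, 3}; NE contributions (0, 17, 15), G = 32.
W^NE = Σw_i − G^NE + (Σα_i)·G^NE = 51 + 2.6·32 = 134.2.
Planner: ∂(Σu_j)/∂g_i = Σα_j − 1 = 2.6 > 0, so everyone contributes w_i; G^SO = 51, W^SO = 51 + 2.6·51 = 183.6.
Deadweight loss = 49.4.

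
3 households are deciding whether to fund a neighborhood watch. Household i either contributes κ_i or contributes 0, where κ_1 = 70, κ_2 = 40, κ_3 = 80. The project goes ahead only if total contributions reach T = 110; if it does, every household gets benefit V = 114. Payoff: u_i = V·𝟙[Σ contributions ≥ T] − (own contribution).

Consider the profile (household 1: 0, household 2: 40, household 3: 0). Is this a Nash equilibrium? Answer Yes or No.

Total = 40 < 110: not provided.
Household 1 (pledges 0, payoff 0): pledging 70 → total 110, payoff 44. Profitable deviation.

No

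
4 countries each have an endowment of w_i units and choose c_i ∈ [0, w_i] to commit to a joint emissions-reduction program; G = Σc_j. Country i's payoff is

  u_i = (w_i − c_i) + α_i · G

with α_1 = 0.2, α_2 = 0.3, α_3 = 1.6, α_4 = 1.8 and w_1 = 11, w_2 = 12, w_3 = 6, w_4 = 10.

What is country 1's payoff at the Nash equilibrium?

∂u_i/∂c_i = α_i − 1, so country i contributes w_i if α_i > 1, else 0.
α_i > 1 for i ∈ {3, 4}; NE contributions (0, 0, 6, 10), G = 16.
u_1 = (11 − 0) + 0.2·16 = 14.2.

14.2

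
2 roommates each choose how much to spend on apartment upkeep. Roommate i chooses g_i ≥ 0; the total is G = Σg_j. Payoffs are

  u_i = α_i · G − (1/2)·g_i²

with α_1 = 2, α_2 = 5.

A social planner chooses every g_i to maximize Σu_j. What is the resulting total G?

Planner FOC: ∂(Σu_j)/∂g_i = (Σα_j) − g_i = 0, so g_i^SO = Σα_j = 7 for every i; G^SO = 14.

14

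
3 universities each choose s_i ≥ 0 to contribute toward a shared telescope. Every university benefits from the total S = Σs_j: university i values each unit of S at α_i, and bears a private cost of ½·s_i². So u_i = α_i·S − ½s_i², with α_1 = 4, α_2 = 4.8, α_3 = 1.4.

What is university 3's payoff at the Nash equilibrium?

13.3

University i's FOC: ∂u_i/∂s_i = α_i − s_i = 0, so s_i* = α_i.
NE contributions = (4, 4.8, 1.4); S = 10.2.
u_3 = α_3·S − ½·(s_3)² = 1.4·10.2 − ½·1.4² = 13.3.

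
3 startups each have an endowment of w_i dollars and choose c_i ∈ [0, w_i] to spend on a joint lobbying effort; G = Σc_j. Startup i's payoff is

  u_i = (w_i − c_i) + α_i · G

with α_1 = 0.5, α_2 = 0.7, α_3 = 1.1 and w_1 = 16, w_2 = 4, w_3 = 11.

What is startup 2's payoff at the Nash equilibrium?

11.7

∂u_i/∂c_i = α_i − 1, so startup i contributes w_i if α_i > 1, else 0.
α_i > 1 for i ∈ {3}; NE contributions (0, 0, 11), G = 11.
u_2 = (4 − 0) + 0.7·11 = 11.7.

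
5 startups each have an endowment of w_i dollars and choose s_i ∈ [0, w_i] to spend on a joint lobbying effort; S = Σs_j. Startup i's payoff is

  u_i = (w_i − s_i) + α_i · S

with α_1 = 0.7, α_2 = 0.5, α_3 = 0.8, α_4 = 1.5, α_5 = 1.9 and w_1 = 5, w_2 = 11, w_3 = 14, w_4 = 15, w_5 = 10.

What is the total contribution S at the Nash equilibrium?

25

∂u_i/∂s_i = α_i − 1, so startup i contributes w_i if α_i > 1, else 0.
α_i > 1 for i ∈ {4, 5}; NE contributions (0, 0, 0, 15, 10), S = 25.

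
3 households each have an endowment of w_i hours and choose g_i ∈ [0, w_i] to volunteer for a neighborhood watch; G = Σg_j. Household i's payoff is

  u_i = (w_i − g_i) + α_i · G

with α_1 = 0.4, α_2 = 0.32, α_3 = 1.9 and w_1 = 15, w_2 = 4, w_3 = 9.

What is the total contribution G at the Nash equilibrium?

9

∂u_i/∂g_i = α_i − 1, so household i contributes w_i if α_i > 1, else 0.
α_i > 1 for i ∈ {3}; NE contributions (0, 0, 9), G = 9.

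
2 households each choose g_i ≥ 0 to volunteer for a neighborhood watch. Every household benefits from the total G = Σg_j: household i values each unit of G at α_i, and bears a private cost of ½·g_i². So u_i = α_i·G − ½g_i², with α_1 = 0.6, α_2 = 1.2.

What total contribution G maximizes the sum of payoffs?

Planner FOC: ∂(Σu_j)/∂g_i = (Σα_j) − g_i = 0, so g_i^SO = Σα_j = 1.8 for every i; G^SO = 3.6.

3.6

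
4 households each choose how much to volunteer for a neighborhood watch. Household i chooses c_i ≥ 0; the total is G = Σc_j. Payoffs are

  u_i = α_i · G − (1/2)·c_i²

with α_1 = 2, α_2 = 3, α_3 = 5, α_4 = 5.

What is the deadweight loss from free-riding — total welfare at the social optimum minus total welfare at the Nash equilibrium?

Household i's FOC: ∂u_i/∂c_i = α_i − c_i = 0, so c_i* = α_i.
NE contributions = (2, 3, 5, 5); G = 15.
W^NE = (Σα)·G − ½Σα_i² = 15² − ½·63 = 193.5.
Planner sets c_i = Σα_j = 15 for every i, so G^SO = 4·15 = 60.
W^SO = (Σα)·G^SO − ½·4·(Σα)² = (4/2)·15² = 450.
Deadweight loss = W^SO − W^NE = 256.5.

256.5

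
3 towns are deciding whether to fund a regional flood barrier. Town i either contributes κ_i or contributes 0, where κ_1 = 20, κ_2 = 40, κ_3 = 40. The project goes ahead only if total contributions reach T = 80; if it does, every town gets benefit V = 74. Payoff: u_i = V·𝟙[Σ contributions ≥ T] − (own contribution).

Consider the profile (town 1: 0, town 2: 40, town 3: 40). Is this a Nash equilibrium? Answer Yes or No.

Total = 80 ≥ 80: provided.
Town 1 (pledges 0, payoff 74): pledging 20 → total 100, payoff 54. No gain.
Town 2 (pledges 40, payoff 34): dropping to 0 → total 40, payoff 0. No gain.
Town 3 (pledges 40, payoff 34): dropping to 0 → total 40, payoff 0. No gain.

Yes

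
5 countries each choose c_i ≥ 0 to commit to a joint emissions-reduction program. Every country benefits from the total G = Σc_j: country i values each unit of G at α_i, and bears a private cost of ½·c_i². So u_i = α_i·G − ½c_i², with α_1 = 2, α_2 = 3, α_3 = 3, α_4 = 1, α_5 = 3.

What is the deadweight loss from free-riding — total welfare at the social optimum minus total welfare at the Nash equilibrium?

232

Country i's FOC: ∂u_i/∂c_i = α_i − c_i = 0, so c_i* = α_i.
NE contributions = (2, 3, 3, 1, 3); G = 12.
W^NE = (Σα)·G − ½Σα_i² = 12² − ½·32 = 128.
Planner sets c_i = Σα_j = 12 for every i, so G^SO = 5·12 = 60.
W^SO = (Σα)·G^SO − ½·5·(Σα)² = (5/2)·12² = 360.
Deadweight loss = W^SO − W^NE = 232.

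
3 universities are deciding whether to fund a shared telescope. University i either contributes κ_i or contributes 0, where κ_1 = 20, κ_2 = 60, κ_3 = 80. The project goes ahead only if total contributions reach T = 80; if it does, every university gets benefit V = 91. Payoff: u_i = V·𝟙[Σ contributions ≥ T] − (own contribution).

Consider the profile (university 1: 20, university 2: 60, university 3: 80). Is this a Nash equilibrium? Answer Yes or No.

Total = 160 ≥ 80: provided.
University 1 (pledges 20, payoff 71): dropping to 0 → total 140, payoff 91. Profitable deviation.

No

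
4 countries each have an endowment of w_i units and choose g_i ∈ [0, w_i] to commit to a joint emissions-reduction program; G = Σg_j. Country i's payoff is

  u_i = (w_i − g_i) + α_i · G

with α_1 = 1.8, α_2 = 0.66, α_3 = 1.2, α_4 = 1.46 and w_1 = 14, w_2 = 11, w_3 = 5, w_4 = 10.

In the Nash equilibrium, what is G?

∂u_i/∂g_i = α_i − 1, so country i contributes w_i if α_i > 1, else 0.
α_i > 1 for i ∈ {1, 3, 4}; NE contributions (14, 0, 5, 10), G = 29.

29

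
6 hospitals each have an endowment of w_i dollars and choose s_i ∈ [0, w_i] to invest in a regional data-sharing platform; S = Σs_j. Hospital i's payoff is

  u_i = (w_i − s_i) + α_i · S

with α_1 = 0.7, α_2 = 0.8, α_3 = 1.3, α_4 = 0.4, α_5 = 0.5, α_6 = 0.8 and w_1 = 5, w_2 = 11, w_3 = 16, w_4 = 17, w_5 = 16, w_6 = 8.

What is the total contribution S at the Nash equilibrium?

16

∂u_i/∂s_i = α_i − 1, so hospital i contributes w_i if α_i > 1, else 0.
α_i > 1 for i ∈ {3}; NE contributions (0, 0, 16, 0, 0, 0), S = 16.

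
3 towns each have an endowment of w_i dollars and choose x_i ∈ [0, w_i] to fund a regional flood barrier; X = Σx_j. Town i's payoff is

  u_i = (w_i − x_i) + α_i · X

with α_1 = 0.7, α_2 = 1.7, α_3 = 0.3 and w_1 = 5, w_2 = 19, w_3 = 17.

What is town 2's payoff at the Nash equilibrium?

32.3

∂u_i/∂x_i = α_i − 1, so town i contributes w_i if α_i > 1, else 0.
α_i > 1 for i ∈ {2}; NE contributions (0, 19, 0), X = 19.
u_2 = (19 − 19) + 1.7·19 = 32.3.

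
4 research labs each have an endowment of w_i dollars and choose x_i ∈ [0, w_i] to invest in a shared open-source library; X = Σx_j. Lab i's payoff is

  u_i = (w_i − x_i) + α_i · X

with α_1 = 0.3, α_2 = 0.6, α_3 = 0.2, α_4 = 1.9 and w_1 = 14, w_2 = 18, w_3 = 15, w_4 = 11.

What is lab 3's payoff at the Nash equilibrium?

17.2

∂u_i/∂x_i = α_i − 1, so lab i contributes w_i if α_i > 1, else 0.
α_i > 1 for i ∈ {4}; NE contributions (0, 0, 0, 11), X = 11.
u_3 = (15 − 0) + 0.2·11 = 17.2.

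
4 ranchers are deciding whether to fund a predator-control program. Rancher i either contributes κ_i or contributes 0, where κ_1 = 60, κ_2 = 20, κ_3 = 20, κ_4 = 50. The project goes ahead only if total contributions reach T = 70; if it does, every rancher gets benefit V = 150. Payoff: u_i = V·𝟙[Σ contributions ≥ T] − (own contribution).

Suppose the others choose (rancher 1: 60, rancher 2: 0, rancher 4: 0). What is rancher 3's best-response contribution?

20

Others' total = 60. Contributing 20 brings total to 80 ≥ 70: gain V − κ_3 = 130.
Best response: 20.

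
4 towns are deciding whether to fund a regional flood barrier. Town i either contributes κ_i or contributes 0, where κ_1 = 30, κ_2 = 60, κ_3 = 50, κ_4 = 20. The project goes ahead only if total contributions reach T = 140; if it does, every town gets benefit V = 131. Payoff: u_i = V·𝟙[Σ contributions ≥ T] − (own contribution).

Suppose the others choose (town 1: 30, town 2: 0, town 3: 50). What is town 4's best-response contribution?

0

Others' total = 80. Even contributing 20 gives 100 < 140: no benefit either way.
Best response: 0.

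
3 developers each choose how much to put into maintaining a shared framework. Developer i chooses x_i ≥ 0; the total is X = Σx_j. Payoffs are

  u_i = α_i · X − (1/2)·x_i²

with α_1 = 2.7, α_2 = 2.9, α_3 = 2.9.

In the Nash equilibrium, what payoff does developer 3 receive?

Developer i's FOC: ∂u_i/∂x_i = α_i − x_i = 0, so x_i* = α_i.
NE contributions = (2.7, 2.9, 2.9); X = 8.5.
u_3 = α_3·X − ½·(x_3)² = 2.9·8.5 − ½·2.9² = 20.445.

20.445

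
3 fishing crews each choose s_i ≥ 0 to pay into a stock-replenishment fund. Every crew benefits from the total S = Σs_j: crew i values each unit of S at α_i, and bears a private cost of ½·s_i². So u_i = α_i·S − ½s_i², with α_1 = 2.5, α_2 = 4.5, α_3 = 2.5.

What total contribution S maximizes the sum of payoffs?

Planner FOC: ∂(Σu_j)/∂s_i = (Σα_j) − s_i = 0, so s_i^SO = Σα_j = 9.5 for every i; S^SO = 28.5.

28.5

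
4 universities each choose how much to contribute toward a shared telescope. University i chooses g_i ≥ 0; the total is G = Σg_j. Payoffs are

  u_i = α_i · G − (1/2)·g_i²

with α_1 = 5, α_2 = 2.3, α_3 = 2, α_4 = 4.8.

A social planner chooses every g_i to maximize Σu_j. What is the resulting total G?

56.4

Planner FOC: ∂(Σu_j)/∂g_i = (Σα_j) − g_i = 0, so g_i^SO = Σα_j = 14.1 for every i; G^SO = 56.4.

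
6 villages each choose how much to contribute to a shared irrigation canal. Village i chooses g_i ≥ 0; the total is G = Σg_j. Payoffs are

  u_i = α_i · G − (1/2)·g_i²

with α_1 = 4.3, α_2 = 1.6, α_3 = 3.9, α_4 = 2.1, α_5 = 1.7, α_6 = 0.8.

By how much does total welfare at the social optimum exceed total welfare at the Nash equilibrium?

Village i's FOC: ∂u_i/∂g_i = α_i − g_i = 0, so g_i* = α_i.
NE contributions = (4.3, 1.6, 3.9, 2.1, 1.7, 0.8); G = 14.4.
W^NE = (Σα)·G − ½Σα_i² = 14.4² − ½·44.2 = 185.26.
Planner sets g_i = Σα_j = 14.4 for every i, so G^SO = 6·14.4 = 86.4.
W^SO = (Σα)·G^SO − ½·6·(Σα)² = (6/2)·14.4² = 622.08.
Deadweight loss = W^SO − W^NE = 436.82.

436.82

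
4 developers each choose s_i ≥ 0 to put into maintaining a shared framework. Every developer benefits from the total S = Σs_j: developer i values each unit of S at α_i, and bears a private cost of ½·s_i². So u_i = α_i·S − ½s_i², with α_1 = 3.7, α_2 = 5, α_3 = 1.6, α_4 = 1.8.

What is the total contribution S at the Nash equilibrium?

Developer i's FOC: ∂u_i/∂s_i = α_i − s_i = 0, so s_i* = α_i.
NE contributions = (3.7, 5, 1.6, 1.8); S = 12.1.

12.1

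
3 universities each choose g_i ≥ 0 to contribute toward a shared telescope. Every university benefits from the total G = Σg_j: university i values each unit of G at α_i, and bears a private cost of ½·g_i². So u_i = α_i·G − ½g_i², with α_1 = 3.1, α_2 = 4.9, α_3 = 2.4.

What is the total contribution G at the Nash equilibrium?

University i's FOC: ∂u_i/∂g_i = α_i − g_i = 0, so g_i* = α_i.
NE contributions = (3.1, 4.9, 2.4); G = 10.4.

10.4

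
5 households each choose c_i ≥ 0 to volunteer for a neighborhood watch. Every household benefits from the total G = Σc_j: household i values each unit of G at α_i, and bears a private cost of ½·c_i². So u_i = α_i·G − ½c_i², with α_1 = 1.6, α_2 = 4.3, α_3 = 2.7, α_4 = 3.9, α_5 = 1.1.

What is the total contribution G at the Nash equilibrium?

Household i's FOC: ∂u_i/∂c_i = α_i − c_i = 0, so c_i* = α_i.
NE contributions = (1.6, 4.3, 2.7, 3.9, 1.1); G = 13.6.

13.6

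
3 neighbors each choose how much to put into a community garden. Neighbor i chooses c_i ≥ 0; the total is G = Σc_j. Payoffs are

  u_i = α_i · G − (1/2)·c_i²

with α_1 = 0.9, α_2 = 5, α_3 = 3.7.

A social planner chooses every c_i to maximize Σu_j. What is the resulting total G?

Planner FOC: ∂(Σu_j)/∂c_i = (Σα_j) − c_i = 0, so c_i^SO = Σα_j = 9.6 for every i; G^SO = 28.8.

28.8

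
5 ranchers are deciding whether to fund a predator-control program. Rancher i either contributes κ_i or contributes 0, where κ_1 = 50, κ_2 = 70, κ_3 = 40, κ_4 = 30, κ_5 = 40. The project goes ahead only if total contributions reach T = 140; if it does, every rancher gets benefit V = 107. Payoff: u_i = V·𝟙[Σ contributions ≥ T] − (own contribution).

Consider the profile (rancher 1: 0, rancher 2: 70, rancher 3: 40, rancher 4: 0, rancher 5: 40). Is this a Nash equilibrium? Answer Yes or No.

Yes

Total = 150 ≥ 140: provided.
Rancher 1 (pledges 0, payoff 107): pledging 50 → total 200, payoff 57. No gain.
Rancher 2 (pledges 70, payoff 37): dropping to 0 → total 80, payoff 0. No gain.
Rancher 3 (pledges 40, payoff 67): dropping to 0 → total 110, payoff 0. No gain.
Rancher 4 (pledges 0, payoff 107): pledging 30 → total 180, payoff 77. No gain.
Rancher 5 (pledges 40, payoff 67): dropping to 0 → total 110, payoff 0. No gain.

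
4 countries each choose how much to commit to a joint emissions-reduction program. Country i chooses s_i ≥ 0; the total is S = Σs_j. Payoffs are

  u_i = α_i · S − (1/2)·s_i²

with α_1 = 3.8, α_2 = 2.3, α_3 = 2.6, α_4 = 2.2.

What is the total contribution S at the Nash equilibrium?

Country i's FOC: ∂u_i/∂s_i = α_i − s_i = 0, so s_i* = α_i.
NE contributions = (3.8, 2.3, 2.6, 2.2); S = 10.9.

10.9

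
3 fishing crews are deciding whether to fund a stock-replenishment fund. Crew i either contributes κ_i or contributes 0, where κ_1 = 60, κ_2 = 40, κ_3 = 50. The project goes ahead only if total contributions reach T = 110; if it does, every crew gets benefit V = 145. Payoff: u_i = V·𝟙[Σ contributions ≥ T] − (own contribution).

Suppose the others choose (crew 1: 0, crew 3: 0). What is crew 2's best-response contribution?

0

Others' total = 0. Even contributing 40 gives 40 < 110: no benefit either way.
Best response: 0.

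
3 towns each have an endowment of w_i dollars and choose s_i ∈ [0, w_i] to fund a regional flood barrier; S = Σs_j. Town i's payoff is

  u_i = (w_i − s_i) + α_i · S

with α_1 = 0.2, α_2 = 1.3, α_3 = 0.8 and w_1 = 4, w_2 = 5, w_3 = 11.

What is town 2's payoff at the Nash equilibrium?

6.5

∂u_i/∂s_i = α_i − 1, so town i contributes w_i if α_i > 1, else 0.
α_i > 1 for i ∈ {2}; NE contributions (0, 5, 0), S = 5.
u_2 = (5 − 5) + 1.3·5 = 6.5.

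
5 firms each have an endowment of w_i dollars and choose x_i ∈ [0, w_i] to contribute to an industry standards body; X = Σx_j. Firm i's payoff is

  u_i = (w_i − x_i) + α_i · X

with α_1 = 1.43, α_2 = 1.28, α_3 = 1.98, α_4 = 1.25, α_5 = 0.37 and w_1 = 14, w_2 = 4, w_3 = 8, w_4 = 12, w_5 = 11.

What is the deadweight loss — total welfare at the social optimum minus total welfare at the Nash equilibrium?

58.41

∂u_i/∂x_i = α_i − 1, so firm i contributes w_i if α_i > 1, else 0.
α_i > 1 for i ∈ {1, 2, 3, 4}; NE contributions (14, 4, 8, 12, 0), X = 38.
W^NE = Σw_i − X^NE + (Σα_i)·X^NE = 49 + 5.31·38 = 250.78.
Planner: ∂(Σu_j)/∂x_i = Σα_j − 1 = 5.31 > 0, so everyone contributes w_i; X^SO = 49, W^SO = 49 + 5.31·49 = 309.19.
Deadweight loss = 58.41.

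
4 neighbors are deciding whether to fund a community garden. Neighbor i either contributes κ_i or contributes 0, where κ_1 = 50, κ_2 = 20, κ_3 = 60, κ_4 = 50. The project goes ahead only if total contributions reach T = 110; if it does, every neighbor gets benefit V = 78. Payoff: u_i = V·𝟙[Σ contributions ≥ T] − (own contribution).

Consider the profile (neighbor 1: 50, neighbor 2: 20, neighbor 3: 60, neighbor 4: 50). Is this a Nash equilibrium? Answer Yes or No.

No

Total = 180 ≥ 110: provided.
Neighbor 1 (pledges 50, payoff 28): dropping to 0 → total 130, payoff 78. Profitable deviation.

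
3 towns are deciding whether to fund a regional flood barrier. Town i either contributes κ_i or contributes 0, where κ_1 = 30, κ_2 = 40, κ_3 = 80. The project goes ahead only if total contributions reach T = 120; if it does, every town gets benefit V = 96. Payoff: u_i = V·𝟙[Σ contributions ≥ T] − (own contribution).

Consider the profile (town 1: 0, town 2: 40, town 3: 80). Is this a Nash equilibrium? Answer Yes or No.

Yes

Total = 120 ≥ 120: provided.
Town 1 (pledges 0, payoff 96): pledging 30 → total 150, payoff 66. No gain.
Town 2 (pledges 40, payoff 56): dropping to 0 → total 80, payoff 0. No gain.
Town 3 (pledges 80, payoff 16): dropping to 0 → total 40, payoff 0. No gain.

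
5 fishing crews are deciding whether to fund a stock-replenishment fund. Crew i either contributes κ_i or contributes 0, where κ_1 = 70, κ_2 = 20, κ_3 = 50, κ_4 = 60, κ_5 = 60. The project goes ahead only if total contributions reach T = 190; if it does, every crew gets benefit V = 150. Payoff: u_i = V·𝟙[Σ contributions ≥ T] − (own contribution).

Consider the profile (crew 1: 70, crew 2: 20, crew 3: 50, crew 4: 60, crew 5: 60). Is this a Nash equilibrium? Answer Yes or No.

No

Total = 260 ≥ 190: provided.
Crew 1 (pledges 70, payoff 80): dropping to 0 → total 190, payoff 150. Profitable deviation.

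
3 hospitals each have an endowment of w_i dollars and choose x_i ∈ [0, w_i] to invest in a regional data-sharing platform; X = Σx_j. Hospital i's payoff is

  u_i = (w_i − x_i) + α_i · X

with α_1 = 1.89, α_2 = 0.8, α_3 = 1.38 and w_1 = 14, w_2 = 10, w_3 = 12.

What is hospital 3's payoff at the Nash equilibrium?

∂u_i/∂x_i = α_i − 1, so hospital i contributes w_i if α_i > 1, else 0.
α_i > 1 for i ∈ {1, 3}; NE contributions (14, 0, 12), X = 26.
u_3 = (12 − 12) + 1.38·26 = 35.88.

35.88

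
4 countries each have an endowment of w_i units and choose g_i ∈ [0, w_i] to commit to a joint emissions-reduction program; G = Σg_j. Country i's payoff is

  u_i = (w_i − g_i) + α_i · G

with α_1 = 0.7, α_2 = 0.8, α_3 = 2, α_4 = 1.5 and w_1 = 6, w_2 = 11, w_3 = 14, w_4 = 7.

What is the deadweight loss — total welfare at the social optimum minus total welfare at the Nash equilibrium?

68

∂u_i/∂g_i = α_i − 1, so country i contributes w_i if α_i > 1, else 0.
α_i > 1 for i ∈ {3, 4}; NE contributions (0, 0, 14, 7), G = 21.
W^NE = Σw_i − G^NE + (Σα_i)·G^NE = 38 + 4·21 = 122.
Planner: ∂(Σu_j)/∂g_i = Σα_j − 1 = 4 > 0, so everyone contributes w_i; G^SO = 38, W^SO = 38 + 4·38 = 190.
Deadweight loss = 68.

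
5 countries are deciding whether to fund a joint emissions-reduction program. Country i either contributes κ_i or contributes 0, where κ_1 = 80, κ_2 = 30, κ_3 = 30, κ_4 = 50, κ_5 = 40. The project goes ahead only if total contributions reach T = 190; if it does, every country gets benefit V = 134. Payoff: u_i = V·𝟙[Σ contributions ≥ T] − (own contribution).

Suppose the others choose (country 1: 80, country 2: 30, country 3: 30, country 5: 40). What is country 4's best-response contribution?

Others' total = 180. Contributing 50 brings total to 230 ≥ 190: gain V − κ_4 = 84.
Best response: 50.

50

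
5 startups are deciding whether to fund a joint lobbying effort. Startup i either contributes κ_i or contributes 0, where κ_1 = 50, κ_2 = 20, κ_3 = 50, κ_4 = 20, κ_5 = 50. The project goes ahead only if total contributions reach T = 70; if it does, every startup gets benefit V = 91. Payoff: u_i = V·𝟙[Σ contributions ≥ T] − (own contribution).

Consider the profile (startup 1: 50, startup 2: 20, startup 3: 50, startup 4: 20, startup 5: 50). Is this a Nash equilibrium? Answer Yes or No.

No

Total = 190 ≥ 70: provided.
Startup 1 (pledges 50, payoff 41): dropping to 0 → total 140, payoff 91. Profitable deviation.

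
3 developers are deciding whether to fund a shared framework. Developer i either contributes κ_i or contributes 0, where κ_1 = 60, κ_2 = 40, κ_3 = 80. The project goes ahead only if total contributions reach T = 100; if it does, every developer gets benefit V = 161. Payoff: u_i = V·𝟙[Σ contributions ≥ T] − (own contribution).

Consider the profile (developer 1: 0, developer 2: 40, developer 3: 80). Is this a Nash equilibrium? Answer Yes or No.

Total = 120 ≥ 100: provided.
Developer 1 (pledges 0, payoff 161): pledging 60 → total 180, payoff 101. No gain.
Developer 2 (pledges 40, payoff 121): dropping to 0 → total 80, payoff 0. No gain.
Developer 3 (pledges 80, payoff 81): dropping to 0 → total 40, payoff 0. No gain.

Yes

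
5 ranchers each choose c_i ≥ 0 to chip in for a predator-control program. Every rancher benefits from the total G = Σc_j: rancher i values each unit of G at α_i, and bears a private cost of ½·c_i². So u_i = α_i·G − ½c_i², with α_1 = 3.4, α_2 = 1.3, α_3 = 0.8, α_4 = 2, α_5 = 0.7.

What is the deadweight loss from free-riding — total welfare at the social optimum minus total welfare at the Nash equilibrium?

Rancher i's FOC: ∂u_i/∂c_i = α_i − c_i = 0, so c_i* = α_i.
NE contributions = (3.4, 1.3, 0.8, 2, 0.7); G = 8.2.
W^NE = (Σα)·G − ½Σα_i² = 8.2² − ½·18.38 = 58.05.
Planner sets c_i = Σα_j = 8.2 for every i, so G^SO = 5·8.2 = 41.
W^SO = (Σα)·G^SO − ½·5·(Σα)² = (5/2)·8.2² = 168.1.
Deadweight loss = W^SO − W^NE = 110.05.

110.05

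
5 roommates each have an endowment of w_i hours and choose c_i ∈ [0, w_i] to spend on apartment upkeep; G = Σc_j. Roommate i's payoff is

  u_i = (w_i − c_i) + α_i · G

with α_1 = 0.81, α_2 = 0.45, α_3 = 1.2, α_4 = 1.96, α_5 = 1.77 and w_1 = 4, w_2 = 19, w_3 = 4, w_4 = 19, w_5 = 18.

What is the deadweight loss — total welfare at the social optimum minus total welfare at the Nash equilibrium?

119.37

∂u_i/∂c_i = α_i − 1, so roommate i contributes w_i if α_i > 1, else 0.
α_i > 1 for i ∈ {3, 4, 5}; NE contributions (0, 0, 4, 19, 18), G = 41.
W^NE = Σw_i − G^NE + (Σα_i)·G^NE = 64 + 5.19·41 = 276.79.
Planner: ∂(Σu_j)/∂c_i = Σα_j − 1 = 5.19 > 0, so everyone contributes w_i; G^SO = 64, W^SO = 64 + 5.19·64 = 396.16.
Deadweight loss = 119.37.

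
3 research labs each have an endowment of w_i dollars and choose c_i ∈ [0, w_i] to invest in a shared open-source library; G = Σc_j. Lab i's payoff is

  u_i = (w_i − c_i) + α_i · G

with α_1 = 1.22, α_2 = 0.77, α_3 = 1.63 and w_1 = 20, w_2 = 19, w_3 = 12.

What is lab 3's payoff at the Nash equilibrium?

∂u_i/∂c_i = α_i − 1, so lab i contributes w_i if α_i > 1, else 0.
α_i > 1 for i ∈ {1, 3}; NE contributions (20, 0, 12), G = 32.
u_3 = (12 − 12) + 1.63·32 = 52.16.

52.16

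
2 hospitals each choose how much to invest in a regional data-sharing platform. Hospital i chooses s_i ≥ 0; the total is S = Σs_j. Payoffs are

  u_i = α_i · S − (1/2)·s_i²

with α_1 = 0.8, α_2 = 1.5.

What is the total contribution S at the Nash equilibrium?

Hospital i's FOC: ∂u_i/∂s_i = α_i − s_i = 0, so s_i* = α_i.
NE contributions = (0.8, 1.5); S = 2.3.

2.3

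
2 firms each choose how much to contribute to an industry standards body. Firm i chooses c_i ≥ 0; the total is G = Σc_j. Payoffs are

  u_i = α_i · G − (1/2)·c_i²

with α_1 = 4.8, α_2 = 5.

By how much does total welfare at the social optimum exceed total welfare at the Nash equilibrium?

24.02

Firm i's FOC: ∂u_i/∂c_i = α_i − c_i = 0, so c_i* = α_i.
NE contributions = (4.8, 5); G = 9.8.
W^NE = (Σα)·G − ½Σα_i² = 9.8² − ½·48.04 = 72.02.
Planner sets c_i = Σα_j = 9.8 for every i, so G^SO = 2·9.8 = 19.6.
W^SO = (Σα)·G^SO − ½·2·(Σα)² = (2/2)·9.8² = 96.04.
Deadweight loss = W^SO − W^NE = 24.02.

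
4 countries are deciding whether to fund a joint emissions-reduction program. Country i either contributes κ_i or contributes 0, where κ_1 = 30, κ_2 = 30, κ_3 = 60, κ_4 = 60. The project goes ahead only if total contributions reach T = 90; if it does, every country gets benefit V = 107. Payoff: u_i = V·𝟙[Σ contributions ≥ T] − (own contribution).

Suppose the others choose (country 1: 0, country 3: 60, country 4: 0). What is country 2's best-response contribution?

30

Others' total = 60. Contributing 30 brings total to 90 ≥ 90: gain V − κ_2 = 77.
Best response: 30.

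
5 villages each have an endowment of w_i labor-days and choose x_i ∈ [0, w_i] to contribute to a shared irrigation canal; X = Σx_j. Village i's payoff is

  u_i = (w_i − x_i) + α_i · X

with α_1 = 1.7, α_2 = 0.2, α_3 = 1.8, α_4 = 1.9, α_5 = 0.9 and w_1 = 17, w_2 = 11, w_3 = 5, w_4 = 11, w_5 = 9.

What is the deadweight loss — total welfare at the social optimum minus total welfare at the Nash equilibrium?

110

∂u_i/∂x_i = α_i − 1, so village i contributes w_i if α_i > 1, else 0.
α_i > 1 for i ∈ {1, 3, 4}; NE contributions (17, 0, 5, 11, 0), X = 33.
W^NE = Σw_i − X^NE + (Σα_i)·X^NE = 53 + 5.5·33 = 234.5.
Planner: ∂(Σu_j)/∂x_i = Σα_j − 1 = 5.5 > 0, so everyone contributes w_i; X^SO = 53, W^SO = 53 + 5.5·53 = 344.5.
Deadweight loss = 110.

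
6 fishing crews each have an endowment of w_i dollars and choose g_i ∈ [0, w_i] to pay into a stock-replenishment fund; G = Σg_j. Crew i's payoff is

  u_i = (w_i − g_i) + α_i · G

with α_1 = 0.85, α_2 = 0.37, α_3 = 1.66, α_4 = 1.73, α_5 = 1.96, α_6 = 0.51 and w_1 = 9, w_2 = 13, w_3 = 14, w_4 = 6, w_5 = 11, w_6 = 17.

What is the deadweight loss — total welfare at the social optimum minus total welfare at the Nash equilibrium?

237.12

∂u_i/∂g_i = α_i − 1, so crew i contributes w_i if α_i > 1, else 0.
α_i > 1 for i ∈ {3, 4, 5}; NE contributions (0, 0, 14, 6, 11, 0), G = 31.
W^NE = Σw_i − G^NE + (Σα_i)·G^NE = 70 + 6.08·31 = 258.48.
Planner: ∂(Σu_j)/∂g_i = Σα_j − 1 = 6.08 > 0, so everyone contributes w_i; G^SO = 70, W^SO = 70 + 6.08·70 = 495.6.
Deadweight loss = 237.12.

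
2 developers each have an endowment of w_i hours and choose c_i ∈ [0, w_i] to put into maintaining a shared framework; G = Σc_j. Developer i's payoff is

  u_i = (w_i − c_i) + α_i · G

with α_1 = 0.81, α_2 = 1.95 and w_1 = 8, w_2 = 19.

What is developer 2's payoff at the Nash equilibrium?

37.05

∂u_i/∂c_i = α_i − 1, so developer i contributes w_i if α_i > 1, else 0.
α_i > 1 for i ∈ {2}; NE contributions (0, 19), G = 19.
u_2 = (19 − 19) + 1.95·19 = 37.05.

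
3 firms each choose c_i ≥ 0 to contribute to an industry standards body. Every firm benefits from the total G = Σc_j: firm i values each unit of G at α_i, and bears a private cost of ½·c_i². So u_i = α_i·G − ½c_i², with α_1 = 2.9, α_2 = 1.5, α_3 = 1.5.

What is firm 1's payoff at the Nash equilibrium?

Firm i's FOC: ∂u_i/∂c_i = α_i − c_i = 0, so c_i* = α_i.
NE contributions = (2.9, 1.5, 1.5); G = 5.9.
u_1 = α_1·G − ½·(c_1)² = 2.9·5.9 − ½·2.9² = 12.905.

12.905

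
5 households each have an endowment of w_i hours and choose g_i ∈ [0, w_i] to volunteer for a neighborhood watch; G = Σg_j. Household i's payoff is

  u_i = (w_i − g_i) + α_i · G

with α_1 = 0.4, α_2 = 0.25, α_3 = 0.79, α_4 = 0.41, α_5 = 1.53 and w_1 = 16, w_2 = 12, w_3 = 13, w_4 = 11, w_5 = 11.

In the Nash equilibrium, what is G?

∂u_i/∂g_i = α_i − 1, so household i contributes w_i if α_i > 1, else 0.
α_i > 1 for i ∈ {5}; NE contributions (0, 0, 0, 0, 11), G = 11.

11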